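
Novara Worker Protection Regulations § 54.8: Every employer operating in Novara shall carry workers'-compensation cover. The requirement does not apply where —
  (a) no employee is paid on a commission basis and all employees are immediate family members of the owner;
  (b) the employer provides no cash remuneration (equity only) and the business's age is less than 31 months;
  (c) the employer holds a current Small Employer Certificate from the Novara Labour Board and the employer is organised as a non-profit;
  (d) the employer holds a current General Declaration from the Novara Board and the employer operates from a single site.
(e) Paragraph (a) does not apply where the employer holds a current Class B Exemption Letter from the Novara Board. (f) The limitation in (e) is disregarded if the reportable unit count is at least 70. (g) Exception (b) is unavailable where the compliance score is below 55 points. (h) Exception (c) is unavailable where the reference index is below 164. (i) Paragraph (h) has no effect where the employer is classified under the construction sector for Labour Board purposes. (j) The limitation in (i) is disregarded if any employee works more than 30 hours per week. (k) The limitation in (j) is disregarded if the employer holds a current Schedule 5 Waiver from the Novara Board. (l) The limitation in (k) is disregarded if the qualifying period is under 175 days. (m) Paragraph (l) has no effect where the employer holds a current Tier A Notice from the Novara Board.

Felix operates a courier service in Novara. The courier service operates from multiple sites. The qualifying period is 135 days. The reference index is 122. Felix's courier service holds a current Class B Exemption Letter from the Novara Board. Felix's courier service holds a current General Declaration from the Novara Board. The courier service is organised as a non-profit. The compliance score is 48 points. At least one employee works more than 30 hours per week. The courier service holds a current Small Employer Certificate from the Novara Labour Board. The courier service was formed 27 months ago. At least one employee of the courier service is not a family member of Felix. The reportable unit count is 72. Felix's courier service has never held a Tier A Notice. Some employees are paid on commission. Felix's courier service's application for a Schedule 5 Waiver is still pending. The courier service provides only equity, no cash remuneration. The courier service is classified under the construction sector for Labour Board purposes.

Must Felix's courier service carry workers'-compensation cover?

Exception (a) requires that no employee is paid on a commission basis; but some employees are paid on commission, so (a) is unavailable.
Exception (b)'s conditions are all satisfied: remuneration is equity-only; the business's age is 27 months, less than the 31 months limit. But: (g) applies — the compliance score is 48 points, below the 55 points limit. So (b) is unavailable.
Exception (c) is satisfied on its face — a current Small Employer Certificate is held; the employer is a non-profit. However, paragraphs (h)–(m) must be considered: (h) applies — the reference index is 122, below the 164 limit. (i) operates (the courier service is classified under the construction sector), but yields to (j): (j) is triggered — at least one employee exceeds 30 hours/week. (k) is not engaged (the Schedule 5 Waiver is not current), so (j) stands. (c) is therefore removed.
Exception (d) fails — the employer operates from multiple sites.
No exception applies. The general rule governs.

Yes — Felix's courier service must carry workers'-compensation cover.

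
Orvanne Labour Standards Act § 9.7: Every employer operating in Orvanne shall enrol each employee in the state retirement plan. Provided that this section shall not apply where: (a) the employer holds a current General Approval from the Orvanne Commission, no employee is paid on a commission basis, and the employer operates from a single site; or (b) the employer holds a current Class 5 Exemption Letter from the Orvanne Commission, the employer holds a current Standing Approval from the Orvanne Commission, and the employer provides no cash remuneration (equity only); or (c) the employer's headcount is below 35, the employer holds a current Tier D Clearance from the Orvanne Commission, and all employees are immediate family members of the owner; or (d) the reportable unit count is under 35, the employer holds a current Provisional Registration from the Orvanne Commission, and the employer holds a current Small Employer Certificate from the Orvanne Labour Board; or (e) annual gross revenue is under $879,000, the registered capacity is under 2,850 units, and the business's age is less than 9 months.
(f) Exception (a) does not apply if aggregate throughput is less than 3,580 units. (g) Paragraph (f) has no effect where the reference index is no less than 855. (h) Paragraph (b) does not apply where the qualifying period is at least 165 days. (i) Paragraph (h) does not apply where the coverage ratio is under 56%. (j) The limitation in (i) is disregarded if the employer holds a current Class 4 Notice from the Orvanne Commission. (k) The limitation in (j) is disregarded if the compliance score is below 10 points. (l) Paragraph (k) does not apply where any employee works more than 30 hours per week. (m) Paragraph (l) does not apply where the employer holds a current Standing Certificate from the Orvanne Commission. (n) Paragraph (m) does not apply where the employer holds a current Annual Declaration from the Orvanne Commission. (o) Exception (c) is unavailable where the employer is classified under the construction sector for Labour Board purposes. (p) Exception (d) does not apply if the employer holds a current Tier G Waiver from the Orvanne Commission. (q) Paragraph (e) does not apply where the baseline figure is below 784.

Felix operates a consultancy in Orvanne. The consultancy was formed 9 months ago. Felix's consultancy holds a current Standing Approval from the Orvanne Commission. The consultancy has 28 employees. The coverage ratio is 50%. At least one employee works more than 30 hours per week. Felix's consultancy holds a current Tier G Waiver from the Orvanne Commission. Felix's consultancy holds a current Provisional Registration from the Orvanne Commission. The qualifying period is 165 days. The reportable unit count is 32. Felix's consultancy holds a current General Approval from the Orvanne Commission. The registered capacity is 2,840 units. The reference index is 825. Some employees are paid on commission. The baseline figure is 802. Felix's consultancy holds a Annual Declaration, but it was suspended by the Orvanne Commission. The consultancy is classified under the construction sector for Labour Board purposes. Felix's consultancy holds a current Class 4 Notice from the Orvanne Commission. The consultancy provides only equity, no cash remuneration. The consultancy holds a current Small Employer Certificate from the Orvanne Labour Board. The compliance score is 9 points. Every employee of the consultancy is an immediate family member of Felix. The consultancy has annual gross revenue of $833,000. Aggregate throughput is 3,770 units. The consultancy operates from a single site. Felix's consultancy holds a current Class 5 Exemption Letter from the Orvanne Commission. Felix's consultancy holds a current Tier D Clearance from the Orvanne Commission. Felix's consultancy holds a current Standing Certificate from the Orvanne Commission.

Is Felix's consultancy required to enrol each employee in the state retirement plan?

No — exception (b) applies; Felix's consultancy is not required to enrol each employee in the state retirement plan.

Exception (a) requires that no employee is paid on a commission basis; but some employees are paid on commission, so (a) is unavailable.
Exception (b)'s conditions are all satisfied: a current Class 5 Exemption Letter is held; a current Standing Approval is held; remuneration is equity-only. As to paragraphs (h)–(n): (h) would limit (b) — the qualifying period is 165 days, meeting the 165 days threshold — but (i) sets (h) aside: (i) operates against (h): the coverage ratio is 50%, under the 56% limit. (j) is triggered (a current Class 4 Notice is held), but yields to (k): (k) is engaged — the compliance score is 9 points, below the 10 points limit. (l) would limit (k) — at least one employee exceeds 30 hours/week — but (m) sets (l) aside: (m) operates against (l): a current Standing Certificate is held. (n), which would lift (m), is not triggered — there is no Annual Declaration in force. Exception (b) stands.
Exception (c): the employer's headcount is 28, below the 35 limit; a current Tier D Clearance is held; every employee is an immediate family member — every condition holds. But: (o) operates — the consultancy is classified under the construction sector. (c) is therefore removed.
Exception (d): the reportable unit count is 32, under the 35 limit; a current Provisional Registration is held; a current Small Employer Certificate is held — every condition holds. But applying paragraph (p): (p) operates against (d): a current Tier G Waiver is held. So (d) is unavailable.
Exception (e) fails — the business's age is 9 months, not less than 9 months.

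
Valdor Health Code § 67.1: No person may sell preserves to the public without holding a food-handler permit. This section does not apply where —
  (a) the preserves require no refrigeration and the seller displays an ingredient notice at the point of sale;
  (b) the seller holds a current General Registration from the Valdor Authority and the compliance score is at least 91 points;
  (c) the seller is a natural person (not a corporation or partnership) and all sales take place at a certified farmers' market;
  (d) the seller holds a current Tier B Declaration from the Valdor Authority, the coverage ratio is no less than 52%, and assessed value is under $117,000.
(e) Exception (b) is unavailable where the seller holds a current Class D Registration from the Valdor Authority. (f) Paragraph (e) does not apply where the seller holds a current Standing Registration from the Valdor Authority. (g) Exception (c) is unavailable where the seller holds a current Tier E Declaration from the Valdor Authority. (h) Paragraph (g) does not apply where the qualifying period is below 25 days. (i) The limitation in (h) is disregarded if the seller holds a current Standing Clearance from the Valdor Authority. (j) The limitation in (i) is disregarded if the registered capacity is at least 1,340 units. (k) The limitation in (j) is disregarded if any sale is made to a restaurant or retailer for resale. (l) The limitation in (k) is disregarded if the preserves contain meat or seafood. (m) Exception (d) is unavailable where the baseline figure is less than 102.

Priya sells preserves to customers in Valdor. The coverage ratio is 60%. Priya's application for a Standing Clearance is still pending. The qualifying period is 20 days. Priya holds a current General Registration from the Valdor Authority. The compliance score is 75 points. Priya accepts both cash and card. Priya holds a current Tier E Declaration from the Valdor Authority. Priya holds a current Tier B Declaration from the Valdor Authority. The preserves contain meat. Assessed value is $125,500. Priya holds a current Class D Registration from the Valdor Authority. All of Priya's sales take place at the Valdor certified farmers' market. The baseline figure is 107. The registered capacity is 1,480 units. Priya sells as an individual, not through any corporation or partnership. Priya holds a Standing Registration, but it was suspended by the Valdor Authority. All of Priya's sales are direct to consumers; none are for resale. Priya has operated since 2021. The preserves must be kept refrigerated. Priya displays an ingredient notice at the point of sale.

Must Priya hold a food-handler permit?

No — exception (c) applies; Priya is not required to hold a food-handler permit.

Exception (a) requires that the preserves require no refrigeration; but the preserves require refrigeration, so (a) is unavailable.
Exception (b) does not apply: the compliance score is 75 points, short of 91 points.
All of (c)'s requirements are met (the seller is a natural person; all sales are at a certified farmers' market). Under paragraphs (g)–(l): (g) would limit (c) — a current Tier E Declaration is held — but (h) sets (g) aside: (h) operates against (g): the qualifying period is 20 days, below the 25 days limit. (i), which would lift (h), is not triggered — no current Standing Clearance is held. (c) remains available.
Exception (d) does not apply: assessed value is $125,500, not under $117,000.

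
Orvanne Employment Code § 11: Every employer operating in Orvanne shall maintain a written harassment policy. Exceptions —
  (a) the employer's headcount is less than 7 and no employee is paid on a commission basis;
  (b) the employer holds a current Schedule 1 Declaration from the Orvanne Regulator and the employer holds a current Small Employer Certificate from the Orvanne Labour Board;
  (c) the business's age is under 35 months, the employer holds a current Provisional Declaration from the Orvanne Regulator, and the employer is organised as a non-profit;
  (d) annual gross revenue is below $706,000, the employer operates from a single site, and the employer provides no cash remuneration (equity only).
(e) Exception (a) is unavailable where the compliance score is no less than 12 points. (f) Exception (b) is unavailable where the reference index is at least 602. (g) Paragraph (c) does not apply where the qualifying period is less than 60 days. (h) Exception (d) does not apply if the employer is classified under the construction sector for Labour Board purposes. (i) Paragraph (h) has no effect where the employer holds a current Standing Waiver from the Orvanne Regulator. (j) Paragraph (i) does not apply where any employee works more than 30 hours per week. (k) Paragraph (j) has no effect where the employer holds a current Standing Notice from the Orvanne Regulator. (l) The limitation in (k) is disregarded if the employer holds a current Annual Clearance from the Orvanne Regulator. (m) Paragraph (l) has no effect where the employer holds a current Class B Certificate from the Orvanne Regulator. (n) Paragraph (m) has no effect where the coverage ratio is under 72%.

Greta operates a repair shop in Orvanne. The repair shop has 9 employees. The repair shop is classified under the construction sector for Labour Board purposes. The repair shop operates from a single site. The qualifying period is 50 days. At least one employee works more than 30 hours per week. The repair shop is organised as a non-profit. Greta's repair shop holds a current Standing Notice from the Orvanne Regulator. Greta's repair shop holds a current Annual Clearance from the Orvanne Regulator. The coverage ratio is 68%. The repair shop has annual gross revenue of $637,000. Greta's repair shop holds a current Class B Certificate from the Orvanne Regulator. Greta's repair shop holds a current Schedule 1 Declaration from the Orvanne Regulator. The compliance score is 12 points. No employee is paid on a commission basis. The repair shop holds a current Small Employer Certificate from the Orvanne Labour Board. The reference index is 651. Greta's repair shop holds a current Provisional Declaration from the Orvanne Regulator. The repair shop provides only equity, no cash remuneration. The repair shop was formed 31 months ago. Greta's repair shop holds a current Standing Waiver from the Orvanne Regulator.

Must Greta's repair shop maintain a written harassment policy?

Exception (a) does not apply: the employer's headcount is 9, not less than 7.
Exception (b)'s conditions are all satisfied: a current Schedule 1 Declaration is held; a current Small Employer Certificate is held. However, paragraph (f) must be considered: (f) operates against (b): the reference index is 651, meeting the 602 threshold. So (b) is unavailable.
Exception (c)'s conditions are all satisfied: the business's age is 31 months, under the 35 months limit; a current Provisional Declaration is held; the employer is a non-profit. But applying paragraph (g): (g) operates — the qualifying period is 50 days, less than the 60 days limit. Exception (c) does not apply.
All of (d)'s requirements are met (annual gross revenue is $637,000, below the $706,000 limit; the employer operates from a single site; remuneration is equity-only). Turning to paragraphs (h)–(n): (h) operates — the repair shop is classified under the construction sector. (i) would limit (h) — a current Standing Waiver is held — but (j) sets (i) aside: (j) operates against (i): at least one employee exceeds 30 hours/week. (k) is engaged (a current Standing Notice is held), but is displaced by (l): (l) operates against (k): a current Annual Clearance is held. (m) would limit (l) — a current Class B Certificate is held — but (n) sets (m) aside: (n) operates against (m): the coverage ratio is 68%, under the 72% limit. Exception (d) does not apply.
No exception is made out. Greta's repair shop falls within the general rule.

Yes — Greta's repair shop must maintain a written harassment policy.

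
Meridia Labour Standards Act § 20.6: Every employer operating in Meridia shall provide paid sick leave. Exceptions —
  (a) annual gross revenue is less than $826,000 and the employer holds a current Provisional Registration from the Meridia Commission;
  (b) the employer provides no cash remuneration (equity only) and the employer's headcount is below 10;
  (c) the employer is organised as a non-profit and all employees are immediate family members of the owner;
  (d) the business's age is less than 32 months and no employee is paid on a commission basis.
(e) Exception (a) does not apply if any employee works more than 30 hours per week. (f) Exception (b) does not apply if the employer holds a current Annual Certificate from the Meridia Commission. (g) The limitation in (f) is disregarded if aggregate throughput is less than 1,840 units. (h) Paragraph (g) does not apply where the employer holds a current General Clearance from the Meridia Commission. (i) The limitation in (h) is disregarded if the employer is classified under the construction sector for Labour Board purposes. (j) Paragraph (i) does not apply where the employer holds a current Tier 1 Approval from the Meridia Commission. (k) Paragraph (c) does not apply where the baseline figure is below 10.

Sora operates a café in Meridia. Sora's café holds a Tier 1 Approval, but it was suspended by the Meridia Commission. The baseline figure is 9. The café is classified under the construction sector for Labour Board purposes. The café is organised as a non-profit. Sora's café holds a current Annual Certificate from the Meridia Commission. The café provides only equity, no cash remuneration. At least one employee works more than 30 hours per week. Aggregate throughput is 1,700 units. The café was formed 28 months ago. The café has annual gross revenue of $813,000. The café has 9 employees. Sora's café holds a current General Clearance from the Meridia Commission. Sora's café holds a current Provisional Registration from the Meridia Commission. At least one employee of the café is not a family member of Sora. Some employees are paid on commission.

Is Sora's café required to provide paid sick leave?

All of (a)'s requirements are met (annual gross revenue is $813,000, less than the $826,000 limit; a current Provisional Registration is held). But applying paragraph (e): (e) is triggered — at least one employee exceeds 30 hours/week. So (a) is unavailable.
Exception (b) is satisfied on its face — remuneration is equity-only; the employer's headcount is 9, below the 10 limit. Considering the limiting provisions: (f) would limit (b) — a current Annual Certificate is held — but (g) sets (f) aside: (g) is triggered — aggregate throughput is 1,700 units, less than the 1,840 units limit. (h) would limit (g) — a current General Clearance is held — but (i) sets (h) aside: (i) operates against (h): the café is classified under the construction sector. (j), which would lift (i), is not triggered — the Tier 1 Approval is not current. So (b) applies.
Exception (c) fails — at least one employee is not a family member.
Exception (d) does not apply: some employees are paid on commission.

No — exception (b) applies; Sora's café is not required to provide paid sick leave.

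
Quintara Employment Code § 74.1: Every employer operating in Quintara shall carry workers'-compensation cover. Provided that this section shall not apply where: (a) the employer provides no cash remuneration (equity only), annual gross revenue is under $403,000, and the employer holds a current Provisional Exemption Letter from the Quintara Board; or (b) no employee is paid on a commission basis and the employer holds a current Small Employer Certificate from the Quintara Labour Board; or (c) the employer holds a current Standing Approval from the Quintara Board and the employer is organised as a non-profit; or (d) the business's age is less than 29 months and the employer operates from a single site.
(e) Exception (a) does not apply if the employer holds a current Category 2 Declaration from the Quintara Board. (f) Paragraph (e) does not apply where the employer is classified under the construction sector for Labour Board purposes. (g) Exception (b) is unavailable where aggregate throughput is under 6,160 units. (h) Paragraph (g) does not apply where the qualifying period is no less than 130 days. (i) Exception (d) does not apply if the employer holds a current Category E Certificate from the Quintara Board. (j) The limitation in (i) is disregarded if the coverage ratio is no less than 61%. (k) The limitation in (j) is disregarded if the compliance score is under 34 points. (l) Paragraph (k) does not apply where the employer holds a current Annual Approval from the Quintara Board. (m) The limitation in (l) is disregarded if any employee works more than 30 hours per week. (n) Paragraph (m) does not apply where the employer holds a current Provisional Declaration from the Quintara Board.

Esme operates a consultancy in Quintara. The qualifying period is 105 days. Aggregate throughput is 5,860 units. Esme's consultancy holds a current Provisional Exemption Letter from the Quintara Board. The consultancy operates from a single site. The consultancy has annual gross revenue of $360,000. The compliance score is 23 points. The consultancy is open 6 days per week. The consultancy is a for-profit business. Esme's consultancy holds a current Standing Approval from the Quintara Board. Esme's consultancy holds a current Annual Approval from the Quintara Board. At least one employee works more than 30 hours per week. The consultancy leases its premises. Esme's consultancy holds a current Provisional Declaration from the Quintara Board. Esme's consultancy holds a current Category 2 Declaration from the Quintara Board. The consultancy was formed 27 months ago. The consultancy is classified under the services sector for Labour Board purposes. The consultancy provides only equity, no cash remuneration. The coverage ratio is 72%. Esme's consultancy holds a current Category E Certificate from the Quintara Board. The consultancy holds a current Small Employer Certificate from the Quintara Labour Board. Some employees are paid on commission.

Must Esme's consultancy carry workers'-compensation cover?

Exception (a): remuneration is equity-only; annual gross revenue is $360,000, under the $403,000 limit; a current Provisional Exemption Letter is held — every condition holds. Turning to paragraphs (e)–(f): (e) is triggered — a current Category 2 Declaration is held. (f) is inapplicable (the consultancy is classified under the services sector), so (e) stands. (a) is therefore removed.
Exception (b) fails — some employees are paid on commission.
Exception (c) does not apply: the employer is for-profit.
Exception (d)'s conditions are all satisfied: the business's age is 27 months, less than the 29 months limit; the employer operates from a single site. Considering the limiting provisions: (i) applies (a current Category E Certificate is held), but is itself disapplied by (j): (j) operates against (i): the coverage ratio is 72%, meeting the 61% threshold. (k) would limit (j) — the compliance score is 23 points, under the 34 points limit — but (l) sets (k) aside: (l) operates — a current Annual Approval is held. (m) applies (at least one employee exceeds 30 hours/week), but is overridden by (n): (n) operates — a current Provisional Declaration is held. So (d) applies.

No — exception (d) applies; Esme's consultancy is not required to carry workers'-compensation cover.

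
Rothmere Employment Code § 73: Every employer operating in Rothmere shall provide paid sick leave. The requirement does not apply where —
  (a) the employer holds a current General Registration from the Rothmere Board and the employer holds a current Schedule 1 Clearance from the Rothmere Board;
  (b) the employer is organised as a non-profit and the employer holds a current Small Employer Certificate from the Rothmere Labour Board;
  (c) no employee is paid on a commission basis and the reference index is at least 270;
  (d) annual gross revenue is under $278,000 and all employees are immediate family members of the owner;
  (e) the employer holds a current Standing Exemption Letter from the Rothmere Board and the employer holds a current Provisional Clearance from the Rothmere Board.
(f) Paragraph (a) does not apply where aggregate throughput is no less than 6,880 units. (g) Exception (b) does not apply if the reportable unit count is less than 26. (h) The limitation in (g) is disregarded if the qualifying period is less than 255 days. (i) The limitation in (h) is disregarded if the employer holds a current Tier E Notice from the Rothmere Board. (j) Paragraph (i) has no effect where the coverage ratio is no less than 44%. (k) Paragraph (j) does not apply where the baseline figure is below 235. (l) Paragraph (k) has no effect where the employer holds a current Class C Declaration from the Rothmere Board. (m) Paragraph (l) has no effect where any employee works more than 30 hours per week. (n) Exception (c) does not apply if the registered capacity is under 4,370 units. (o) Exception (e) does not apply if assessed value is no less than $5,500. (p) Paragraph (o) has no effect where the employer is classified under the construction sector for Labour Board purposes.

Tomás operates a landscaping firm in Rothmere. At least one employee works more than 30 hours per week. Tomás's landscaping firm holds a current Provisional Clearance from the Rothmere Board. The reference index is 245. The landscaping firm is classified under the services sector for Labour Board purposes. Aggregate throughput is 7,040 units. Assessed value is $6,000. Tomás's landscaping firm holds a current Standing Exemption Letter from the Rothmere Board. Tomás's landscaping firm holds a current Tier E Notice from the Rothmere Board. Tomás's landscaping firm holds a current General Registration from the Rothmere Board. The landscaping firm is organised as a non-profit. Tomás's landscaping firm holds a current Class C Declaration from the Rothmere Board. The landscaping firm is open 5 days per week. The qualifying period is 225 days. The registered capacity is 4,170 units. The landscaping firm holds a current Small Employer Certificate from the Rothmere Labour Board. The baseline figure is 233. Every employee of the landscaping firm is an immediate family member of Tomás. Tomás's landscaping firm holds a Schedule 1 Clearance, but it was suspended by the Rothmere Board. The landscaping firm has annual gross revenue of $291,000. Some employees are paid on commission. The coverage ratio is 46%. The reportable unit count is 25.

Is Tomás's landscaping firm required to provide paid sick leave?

Yes — Tomás's landscaping firm must provide paid sick leave.

Exception (a) requires that the employer holds a current Schedule 1 Clearance from the Rothmere Board; but there is no Schedule 1 Clearance in force, so (a) is unavailable.
Exception (b)'s conditions are all satisfied: the employer is a non-profit; a current Small Employer Certificate is held. But applying paragraphs (g)–(m): (g) operates against (b): the reportable unit count is 25, less than the 26 limit. (h) is engaged (the qualifying period is 225 days, less than the 255 days limit), but is set aside by (i): (i) is triggered — a current Tier E Notice is held. (j) would limit (i) — the coverage ratio is 46%, meeting the 44% threshold — but (k) sets (j) aside: (k) operates against (j): the baseline figure is 233, below the 235 limit. (l) applies (a current Class C Declaration is held), but is overridden by (m): (m) operates against (l): at least one employee exceeds 30 hours/week. Exception (b) does not apply.
Exception (c) requires that no employee is paid on a commission basis; but some employees are paid on commission, so (c) is unavailable.
Exception (d) does not apply: annual gross revenue is $291,000, not under $278,000.
Exception (e)'s conditions are all satisfied: a current Standing Exemption Letter is held; a current Provisional Clearance is held. But applying paragraphs (o)–(p): (o) operates — assessed value is $6,000, meeting the $5,500 threshold. (p), which would lift (o), does not operate here — the landscaping firm is classified under the services sector. (e) is therefore removed.
None of the exceptions is available; § 73 applies in full.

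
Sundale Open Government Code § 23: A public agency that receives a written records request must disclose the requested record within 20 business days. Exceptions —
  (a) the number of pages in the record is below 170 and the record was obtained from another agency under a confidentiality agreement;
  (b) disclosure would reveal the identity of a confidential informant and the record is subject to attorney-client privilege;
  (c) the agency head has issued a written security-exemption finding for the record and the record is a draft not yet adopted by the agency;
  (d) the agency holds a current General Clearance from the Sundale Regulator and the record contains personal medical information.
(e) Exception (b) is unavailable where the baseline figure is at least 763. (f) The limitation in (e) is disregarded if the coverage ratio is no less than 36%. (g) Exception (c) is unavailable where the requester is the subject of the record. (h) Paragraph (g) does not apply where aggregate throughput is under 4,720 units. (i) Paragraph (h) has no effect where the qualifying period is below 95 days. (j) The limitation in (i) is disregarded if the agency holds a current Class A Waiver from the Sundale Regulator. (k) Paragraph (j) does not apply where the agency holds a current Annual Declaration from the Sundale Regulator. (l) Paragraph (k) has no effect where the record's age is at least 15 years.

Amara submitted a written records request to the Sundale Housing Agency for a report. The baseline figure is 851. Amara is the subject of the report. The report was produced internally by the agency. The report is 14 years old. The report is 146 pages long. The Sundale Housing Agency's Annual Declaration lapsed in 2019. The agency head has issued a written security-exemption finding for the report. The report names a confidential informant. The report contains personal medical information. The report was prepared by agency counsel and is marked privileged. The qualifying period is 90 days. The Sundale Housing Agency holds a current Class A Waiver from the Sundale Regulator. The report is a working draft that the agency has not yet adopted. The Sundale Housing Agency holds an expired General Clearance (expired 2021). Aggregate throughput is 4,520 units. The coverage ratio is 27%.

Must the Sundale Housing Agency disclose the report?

Exception (a) fails — the report was produced internally.
All of (b)'s requirements are met (the report names a confidential informant; the report is privileged). But: (e) operates against (b): the baseline figure is 851, meeting the 763 threshold. (f) is not engaged (the coverage ratio is 27%, short of 36%), so (e) stands. Exception (b) does not apply.
Exception (c) is satisfied on its face — a written security-exemption finding has been issued; the report is an unadopted draft. As to paragraphs (g)–(l): (g) operates (Amara is the subject of the report), but yields to (h): (h) operates against (g): aggregate throughput is 4,520 units, under the 4,720 units limit. (i) applies (the qualifying period is 90 days, below the 95 days limit), but yields to (j): (j) is engaged — a current Class A Waiver is held. (k) is not engaged (the Annual Declaration is not current), so (j) stands. Exception (c) stands.
Exception (d) fails — no current General Clearance is held.

No — exception (c) applies; the Sundale Housing Agency is not required to disclose the report.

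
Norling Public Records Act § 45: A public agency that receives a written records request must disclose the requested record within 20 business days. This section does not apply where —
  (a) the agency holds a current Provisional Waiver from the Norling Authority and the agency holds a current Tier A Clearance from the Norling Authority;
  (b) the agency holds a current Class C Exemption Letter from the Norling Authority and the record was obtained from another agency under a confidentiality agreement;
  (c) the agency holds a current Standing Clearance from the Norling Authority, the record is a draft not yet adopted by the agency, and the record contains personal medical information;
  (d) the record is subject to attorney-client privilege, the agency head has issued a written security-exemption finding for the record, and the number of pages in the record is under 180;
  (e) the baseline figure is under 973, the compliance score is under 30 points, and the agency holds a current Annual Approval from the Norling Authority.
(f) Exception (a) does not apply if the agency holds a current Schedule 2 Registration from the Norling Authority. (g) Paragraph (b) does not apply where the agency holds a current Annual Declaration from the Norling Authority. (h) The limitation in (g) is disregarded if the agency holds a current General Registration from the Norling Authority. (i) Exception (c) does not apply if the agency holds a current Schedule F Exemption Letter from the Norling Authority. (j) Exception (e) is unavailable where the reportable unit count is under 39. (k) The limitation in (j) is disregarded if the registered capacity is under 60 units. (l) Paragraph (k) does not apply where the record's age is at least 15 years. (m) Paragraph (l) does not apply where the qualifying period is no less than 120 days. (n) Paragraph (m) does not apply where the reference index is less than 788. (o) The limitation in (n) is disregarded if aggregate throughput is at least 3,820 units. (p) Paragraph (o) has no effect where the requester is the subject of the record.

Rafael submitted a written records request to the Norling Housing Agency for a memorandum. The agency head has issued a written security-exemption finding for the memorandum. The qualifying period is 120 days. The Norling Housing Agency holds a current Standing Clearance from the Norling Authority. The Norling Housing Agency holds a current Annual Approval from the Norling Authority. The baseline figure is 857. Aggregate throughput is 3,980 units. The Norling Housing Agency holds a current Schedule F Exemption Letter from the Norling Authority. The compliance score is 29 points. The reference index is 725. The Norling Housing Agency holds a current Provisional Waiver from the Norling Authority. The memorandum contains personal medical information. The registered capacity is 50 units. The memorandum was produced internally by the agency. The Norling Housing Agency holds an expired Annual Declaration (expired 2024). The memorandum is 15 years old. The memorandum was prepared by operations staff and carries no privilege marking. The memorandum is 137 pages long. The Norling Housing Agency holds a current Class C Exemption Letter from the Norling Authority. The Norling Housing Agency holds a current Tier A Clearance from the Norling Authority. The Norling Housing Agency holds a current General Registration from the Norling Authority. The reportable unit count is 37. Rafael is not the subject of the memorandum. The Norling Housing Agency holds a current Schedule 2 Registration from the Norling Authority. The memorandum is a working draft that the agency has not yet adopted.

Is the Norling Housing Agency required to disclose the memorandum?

No — exception (e) applies; the Norling Housing Agency is not required to disclose the memorandum.

Exception (a): a current Provisional Waiver is held; a current Tier A Clearance is held — every condition holds. But applying paragraph (f): (f) operates against (a): a current Schedule 2 Registration is held. So (a) is unavailable.
Exception (b) requires that the record was obtained from another agency under a confidentiality agreement; but the memorandum was produced internally, so (b) is unavailable.
All of (c)'s requirements are met (a current Standing Clearance is held; the memorandum is an unadopted draft; the memorandum contains personal medical information). However, paragraph (i) must be considered: (i) operates against (c): a current Schedule F Exemption Letter is held. (c) is therefore removed.
Exception (d) requires that the record is subject to attorney-client privilege; but the memorandum carries no privilege marking, so (d) is unavailable.
Exception (e) is satisfied on its face — the baseline figure is 857, under the 973 limit; the compliance score is 29 points, under the 30 points limit; a current Annual Approval is held. Applying paragraphs (j)–(p): (j) operates (the reportable unit count is 37, under the 39 limit), but is displaced by (k): (k) applies — the registered capacity is 50 units, under the 60 units limit. (l) would limit (k) — the record's age is 15 years, meeting the 15 years threshold — but (m) sets (l) aside: (m) is triggered — the qualifying period is 120 days, meeting the 120 days threshold. (n) would limit (m) — the reference index is 725, less than the 788 limit — but (o) sets (n) aside: (o) is triggered — aggregate throughput is 3,980 units, meeting the 3,820 units threshold. (p) is not triggered (Rafael is not the subject of the memorandum), so (o) stands. Exception (e) stands.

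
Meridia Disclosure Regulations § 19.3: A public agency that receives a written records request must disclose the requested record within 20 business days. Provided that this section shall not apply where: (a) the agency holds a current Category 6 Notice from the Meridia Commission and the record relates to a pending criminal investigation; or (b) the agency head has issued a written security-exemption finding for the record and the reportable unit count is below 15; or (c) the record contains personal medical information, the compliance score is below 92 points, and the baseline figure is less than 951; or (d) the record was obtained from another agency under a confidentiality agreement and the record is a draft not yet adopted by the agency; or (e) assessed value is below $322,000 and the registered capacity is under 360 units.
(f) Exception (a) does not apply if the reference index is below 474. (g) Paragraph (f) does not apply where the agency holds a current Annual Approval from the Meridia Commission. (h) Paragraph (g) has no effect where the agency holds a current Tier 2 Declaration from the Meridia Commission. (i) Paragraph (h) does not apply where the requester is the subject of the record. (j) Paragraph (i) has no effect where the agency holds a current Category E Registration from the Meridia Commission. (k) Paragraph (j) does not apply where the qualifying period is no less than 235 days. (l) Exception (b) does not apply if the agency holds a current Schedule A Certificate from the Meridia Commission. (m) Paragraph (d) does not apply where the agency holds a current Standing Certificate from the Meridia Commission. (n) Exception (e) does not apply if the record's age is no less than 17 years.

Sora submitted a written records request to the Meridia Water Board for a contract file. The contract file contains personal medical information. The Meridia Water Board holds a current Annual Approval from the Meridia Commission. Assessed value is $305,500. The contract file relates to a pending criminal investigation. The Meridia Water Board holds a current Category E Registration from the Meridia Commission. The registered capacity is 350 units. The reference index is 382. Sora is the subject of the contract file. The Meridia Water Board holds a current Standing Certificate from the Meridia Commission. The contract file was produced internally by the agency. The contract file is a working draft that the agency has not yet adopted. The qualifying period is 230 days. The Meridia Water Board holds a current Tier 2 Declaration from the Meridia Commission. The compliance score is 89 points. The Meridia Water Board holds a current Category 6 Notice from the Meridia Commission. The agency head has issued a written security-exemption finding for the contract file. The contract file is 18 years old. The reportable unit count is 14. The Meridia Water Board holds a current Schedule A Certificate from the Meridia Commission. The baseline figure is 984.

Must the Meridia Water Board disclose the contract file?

All of (a)'s requirements are met (a current Category 6 Notice is held; the contract file relates to a pending investigation). Turning to paragraphs (f)–(k): (f) applies — the reference index is 382, below the 474 limit. (g) applies (a current Annual Approval is held), but is set aside by (h): (h) operates — a current Tier 2 Declaration is held. (i) would limit (h) — Sora is the subject of the contract file — but (j) sets (i) aside: (j) operates against (i): a current Category E Registration is held. (k) does not operate here (the qualifying period is 230 days, short of 235 days), so (j) stands. So (a) is unavailable.
Exception (b)'s conditions are all satisfied: a written security-exemption finding has been issued; the reportable unit count is 14, below the 15 limit. But: (l) operates against (b): a current Schedule A Certificate is held. Exception (b) does not apply.
Exception (c) does not apply: the baseline figure is 984, not less than 951.
Exception (d) does not apply: the contract file was produced internally.
Exception (e)'s conditions are all satisfied: assessed value is $305,500, below the $322,000 limit; the registered capacity is 350 units, under the 360 units limit. However, paragraph (n) must be considered: (n) operates — the record's age is 18 years, meeting the 17 years threshold. So (e) is unavailable.
No exception is made out. the Meridia Water Board falls within the general rule.

Yes — the Meridia Water Board must disclose the contract file.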